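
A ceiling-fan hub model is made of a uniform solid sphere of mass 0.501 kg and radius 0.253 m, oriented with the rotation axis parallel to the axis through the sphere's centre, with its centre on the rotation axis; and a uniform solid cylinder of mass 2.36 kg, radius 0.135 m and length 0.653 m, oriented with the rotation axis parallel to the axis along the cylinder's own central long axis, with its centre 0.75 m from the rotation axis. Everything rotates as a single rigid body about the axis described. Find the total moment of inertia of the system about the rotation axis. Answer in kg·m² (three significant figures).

1.36

Solid sphere: I_cm = (2/5)MR² = (2/5)(0.501)(0.253)² = 0.012827 kg·m²; axis through the centre, so I = 0.012827 kg·m².
Solid cylinder: I_cm = (1/2)MR² = (1/2)(2.36)(0.135)² = 0.021506 kg·m²; centre at d = 0.75 m, so I = I_cm + Md² gives I = 0.021506 + (2.36)(0.75)² = 1.349 kg·m².
Total I = 0.012827 + 1.349 = 1.3618 kg·m².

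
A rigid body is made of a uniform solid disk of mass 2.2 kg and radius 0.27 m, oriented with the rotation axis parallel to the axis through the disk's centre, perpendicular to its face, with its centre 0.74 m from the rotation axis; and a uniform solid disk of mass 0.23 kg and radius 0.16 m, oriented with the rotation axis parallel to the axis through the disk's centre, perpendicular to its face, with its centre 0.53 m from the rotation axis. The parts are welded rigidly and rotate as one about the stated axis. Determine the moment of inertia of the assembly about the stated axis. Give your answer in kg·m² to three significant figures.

Solid disk: I_cm = (1/2)MR² = (1/2)(2.2)(0.27)² = 0.08019 kg·m²; centre at d = 0.74 m, so I = I_cm + Md² gives I = 0.08019 + (2.2)(0.74)² = 1.2849 kg·m².
Solid disk: I_cm = (1/2)MR² = (1/2)(0.23)(0.16)² = 0.002944 kg·m²; centre at d = 0.53 m, so I = I_cm + Md² gives I = 0.002944 + (0.23)(0.53)² = 0.067551 kg·m².
Total I = 1.2849 + 0.067551 = 1.3525 kg·m².

1.35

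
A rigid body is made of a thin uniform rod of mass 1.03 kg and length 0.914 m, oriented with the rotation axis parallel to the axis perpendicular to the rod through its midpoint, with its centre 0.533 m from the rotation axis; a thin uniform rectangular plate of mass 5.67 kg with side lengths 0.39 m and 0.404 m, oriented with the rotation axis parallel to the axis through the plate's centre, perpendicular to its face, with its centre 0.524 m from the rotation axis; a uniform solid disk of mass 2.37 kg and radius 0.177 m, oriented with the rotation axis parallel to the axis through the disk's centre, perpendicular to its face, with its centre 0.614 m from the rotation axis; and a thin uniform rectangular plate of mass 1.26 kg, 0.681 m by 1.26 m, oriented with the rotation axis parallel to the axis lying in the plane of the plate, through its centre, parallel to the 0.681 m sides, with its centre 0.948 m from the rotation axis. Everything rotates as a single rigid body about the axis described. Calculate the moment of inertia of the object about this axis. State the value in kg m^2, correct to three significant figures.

4.30

Thin rod: I_cm = (1/12)ML² = (1/12)(1.03)(0.914)² = 0.071705 kg m^2; centre at d = 0.533 m, so the parallel axis theorem gives I = 0.071705 + (1.03)(0.533)² = 0.36432 kg m^2.
Rectangular plate: I_cm = (1/12)M(a²+b²) = (1/12)(5.67)[(0.39)² + (0.404)²] = 0.14899 kg m^2; centre at d = 0.524 m, so the parallel axis theorem gives I = 0.14899 + (5.67)(0.524)² = 1.7058 kg m^2.
Solid disk: I_cm = (1/2)MR² = (1/2)(2.37)(0.177)² = 0.037125 kg m^2; centre at d = 0.614 m, so the parallel axis theorem gives I = 0.037125 + (2.37)(0.614)² = 0.93061 kg m^2.
Rectangular plate: I_cm = (1/12)Mb² = (1/12)(1.26)(1.26)² = 0.1667 kg m^2; centre at d = 0.948 m, so the parallel axis theorem gives I = 0.1667 + (1.26)(0.948)² = 1.2991 kg m^2.
Total I = 0.36432 + 1.7058 + 0.93061 + 1.2991 = 4.2998 kg m^2.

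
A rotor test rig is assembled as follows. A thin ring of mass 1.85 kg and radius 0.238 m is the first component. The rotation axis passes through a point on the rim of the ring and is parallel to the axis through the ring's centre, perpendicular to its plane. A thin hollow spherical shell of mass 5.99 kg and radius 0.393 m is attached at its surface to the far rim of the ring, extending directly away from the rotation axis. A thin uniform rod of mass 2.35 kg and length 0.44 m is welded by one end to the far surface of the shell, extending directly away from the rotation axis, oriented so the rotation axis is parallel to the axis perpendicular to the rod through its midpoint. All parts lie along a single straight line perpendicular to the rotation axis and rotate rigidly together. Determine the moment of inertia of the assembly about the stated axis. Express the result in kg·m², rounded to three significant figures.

10.5

Thin ring: I_cm = MR² = (1.85)(0.238)² = 0.10479 kg·m²; centre at d = 0.238 m, so I = I_cm + Md² gives I = 0.10479 + (1.85)(0.238)² = 0.20958 kg·m².
Spherical shell: I_cm = (2/3)MR² = (2/3)(5.99)(0.393)² = 0.61677 kg·m²; centre at d = 0.238 + 0.238 + 0.393 = 0.869 m, so I = I_cm + Md² gives I = 0.61677 + (5.99)(0.869)² = 5.1402 kg·m².
Thin rod: I_cm = (1/12)ML² = (1/12)(2.35)(0.44)² = 0.037913 kg·m²; centre at d = 0.238 + 0.238 + 0.393 + 0.393 + 0.22 = 1.482 m, so I = I_cm + Md² gives I = 0.037913 + (2.35)(1.482)² = 5.1993 kg·m².
Total I = 0.20958 + 5.1402 + 5.1993 = 10.549 kg·m².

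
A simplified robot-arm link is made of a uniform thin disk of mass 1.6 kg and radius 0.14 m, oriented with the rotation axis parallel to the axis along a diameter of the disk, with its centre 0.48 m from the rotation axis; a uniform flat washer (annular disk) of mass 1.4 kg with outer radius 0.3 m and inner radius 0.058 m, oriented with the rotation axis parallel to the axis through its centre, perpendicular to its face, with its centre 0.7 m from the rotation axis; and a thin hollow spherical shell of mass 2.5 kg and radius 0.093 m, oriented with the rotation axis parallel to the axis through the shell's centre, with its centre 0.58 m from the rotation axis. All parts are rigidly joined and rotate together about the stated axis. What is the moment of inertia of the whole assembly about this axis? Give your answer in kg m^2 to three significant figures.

1.98

Thin disk: I_cm = (1/4)MR² = (1/4)(1.6)(0.14)² = 0.00784 kg m^2; centre at d = 0.48 m, so I = I_cm + Md² gives I = 0.00784 + (1.6)(0.48)² = 0.37648 kg m^2.
Annular disk: I_cm = (1/2)M(R²+r²) = (1/2)(1.4)[(0.3)² + (0.058)²] = 0.065355 kg m^2; centre at d = 0.7 m, so I = I_cm + Md² gives I = 0.065355 + (1.4)(0.7)² = 0.75135 kg m^2.
Spherical shell: I_cm = (2/3)MR² = (2/3)(2.5)(0.093)² = 0.014415 kg m^2; centre at d = 0.58 m, so I = I_cm + Md² gives I = 0.014415 + (2.5)(0.58)² = 0.85541 kg m^2.
Total I = 0.37648 + 0.75135 + 0.85541 = 1.9832 kg m^2.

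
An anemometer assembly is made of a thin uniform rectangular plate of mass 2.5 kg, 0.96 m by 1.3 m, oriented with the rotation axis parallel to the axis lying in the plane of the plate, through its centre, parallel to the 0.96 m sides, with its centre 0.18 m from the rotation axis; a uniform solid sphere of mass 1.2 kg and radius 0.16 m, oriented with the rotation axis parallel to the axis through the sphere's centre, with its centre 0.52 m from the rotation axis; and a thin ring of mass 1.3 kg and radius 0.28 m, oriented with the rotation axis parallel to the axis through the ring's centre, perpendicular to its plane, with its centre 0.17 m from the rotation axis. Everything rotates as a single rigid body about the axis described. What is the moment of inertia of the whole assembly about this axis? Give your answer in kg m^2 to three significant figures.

Rectangular plate: I_cm = (1/12)Mb² = (1/12)(2.5)(1.3)² = 0.35208 kg m^2; centre at d = 0.18 m, so I = I_cm + Md² gives I = 0.35208 + (2.5)(0.18)² = 0.43308 kg m^2.
Solid sphere: I_cm = (2/5)MR² = (2/5)(1.2)(0.16)² = 0.012288 kg m^2; centre at d = 0.52 m, so I = I_cm + Md² gives I = 0.012288 + (1.2)(0.52)² = 0.33677 kg m^2.
Thin ring: I_cm = MR² = (1.3)(0.28)² = 0.10192 kg m^2; centre at d = 0.17 m, so I = I_cm + Md² gives I = 0.10192 + (1.3)(0.17)² = 0.13949 kg m^2.
Total I = 0.43308 + 0.33677 + 0.13949 = 0.90934 kg m^2.

0.909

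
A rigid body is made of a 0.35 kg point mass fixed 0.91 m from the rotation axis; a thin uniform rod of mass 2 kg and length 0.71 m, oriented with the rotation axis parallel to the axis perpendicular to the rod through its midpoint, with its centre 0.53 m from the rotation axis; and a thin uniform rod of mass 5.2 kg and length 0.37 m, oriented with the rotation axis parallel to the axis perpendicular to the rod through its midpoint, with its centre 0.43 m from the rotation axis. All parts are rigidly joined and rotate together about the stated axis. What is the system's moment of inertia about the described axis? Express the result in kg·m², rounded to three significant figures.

Point mass: I_cm = 0; centre at d = 0.91 m, so the parallel axis theorem gives I = 0 + (0.35)(0.91)² = 0.28984 kg·m².
Thin rod: I_cm = (1/12)ML² = (1/12)(2)(0.71)² = 0.084017 kg·m²; centre at d = 0.53 m, so the parallel axis theorem gives I = 0.084017 + (2)(0.53)² = 0.64582 kg·m².
Thin rod: I_cm = (1/12)ML² = (1/12)(5.2)(0.37)² = 0.059323 kg·m²; centre at d = 0.43 m, so the parallel axis theorem gives I = 0.059323 + (5.2)(0.43)² = 1.0208 kg·m².
Total I = 0.28984 + 0.64582 + 1.0208 = 1.9565 kg·m².

1.96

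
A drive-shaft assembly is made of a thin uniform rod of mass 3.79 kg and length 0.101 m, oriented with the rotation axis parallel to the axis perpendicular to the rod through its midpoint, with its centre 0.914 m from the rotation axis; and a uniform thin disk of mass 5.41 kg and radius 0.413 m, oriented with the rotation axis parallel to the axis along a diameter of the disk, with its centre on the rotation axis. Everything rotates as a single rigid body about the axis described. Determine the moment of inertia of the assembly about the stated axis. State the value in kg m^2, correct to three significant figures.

3.40

Thin rod: I_cm = (1/12)ML² = (1/12)(3.79)(0.101)² = 0.0032218 kg m^2; centre at d = 0.914 m, so I = I_cm + Md² gives I = 0.0032218 + (3.79)(0.914)² = 3.1694 kg m^2.
Thin disk: I_cm = (1/4)MR² = (1/4)(5.41)(0.413)² = 0.23069 kg m^2; axis through the centre, so I = 0.23069 kg m^2.
Total I = 3.1694 + 0.23069 = 3.4001 kg m^2.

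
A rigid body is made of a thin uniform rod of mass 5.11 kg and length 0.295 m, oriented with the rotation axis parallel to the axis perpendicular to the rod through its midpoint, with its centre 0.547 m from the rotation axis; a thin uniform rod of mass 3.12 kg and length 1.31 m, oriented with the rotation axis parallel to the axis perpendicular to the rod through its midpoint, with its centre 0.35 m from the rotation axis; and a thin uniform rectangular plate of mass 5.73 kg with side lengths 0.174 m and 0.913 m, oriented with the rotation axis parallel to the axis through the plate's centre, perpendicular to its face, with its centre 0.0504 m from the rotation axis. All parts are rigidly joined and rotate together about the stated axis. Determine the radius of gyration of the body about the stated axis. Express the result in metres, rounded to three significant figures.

0.450

Thin rod: I_cm = (1/12)ML² = (1/12)(5.11)(0.295)² = 0.037058 kg·m²; centre at d = 0.547 m, so I = I_cm + Md² gives I = 0.037058 + (5.11)(0.547)² = 1.566 kg·m².
Thin rod: I_cm = (1/12)ML² = (1/12)(3.12)(1.31)² = 0.44619 kg·m²; centre at d = 0.35 m, so I = I_cm + Md² gives I = 0.44619 + (3.12)(0.35)² = 0.82839 kg·m².
Rectangular plate: I_cm = (1/12)M(a²+b²) = (1/12)(5.73)[(0.174)² + (0.913)²] = 0.41249 kg·m²; centre at d = 0.0504 m, so I = I_cm + Md² gives I = 0.41249 + (5.73)(0.0504)² = 0.42704 kg·m².
Total I = 2.8214 kg·m²; total mass M = 13.96 kg.
k = √(I/M) = √(2.8214/13.96) = 0.44957 m.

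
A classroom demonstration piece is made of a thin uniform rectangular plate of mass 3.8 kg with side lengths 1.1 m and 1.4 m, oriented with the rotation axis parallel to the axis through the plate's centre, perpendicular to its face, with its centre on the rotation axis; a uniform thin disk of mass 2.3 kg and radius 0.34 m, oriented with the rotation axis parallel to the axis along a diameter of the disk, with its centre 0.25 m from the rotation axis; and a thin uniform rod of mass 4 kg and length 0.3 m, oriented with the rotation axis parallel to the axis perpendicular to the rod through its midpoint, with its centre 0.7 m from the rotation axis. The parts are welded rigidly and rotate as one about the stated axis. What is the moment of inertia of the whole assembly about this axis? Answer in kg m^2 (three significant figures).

Rectangular plate: I_cm = (1/12)M(a²+b²) = (1/12)(3.8)[(1.1)² + (1.4)²] = 1.0038 kg m^2; axis through the centre, so I = 1.0038 kg m^2.
Thin disk: I_cm = (1/4)MR² = (1/4)(2.3)(0.34)² = 0.06647 kg m^2; centre at d = 0.25 m, so I = I_cm + Md² gives I = 0.06647 + (2.3)(0.25)² = 0.21022 kg m^2.
Thin rod: I_cm = (1/12)ML² = (1/12)(4)(0.3)² = 0.03 kg m^2; centre at d = 0.7 m, so I = I_cm + Md² gives I = 0.03 + (4)(0.7)² = 1.99 kg m^2.
Total I = 1.0038 + 0.21022 + 1.99 = 3.2041 kg m^2.

3.20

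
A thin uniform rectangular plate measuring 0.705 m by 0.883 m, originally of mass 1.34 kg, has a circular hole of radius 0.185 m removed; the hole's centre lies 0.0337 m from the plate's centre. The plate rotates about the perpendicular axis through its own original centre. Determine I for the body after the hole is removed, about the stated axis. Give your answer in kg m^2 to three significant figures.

0.138

Unpierced body about its centre: I₀ = (1/12)M(a²+b²) = (1/12)(1.34)[(0.705)² + (0.883)²] = 0.14257 kg m^2.
The removed disk has mass m = M·πr²/(ab) = (1.34)·π(0.185)²/(0.705·0.883) = 0.23145 kg (same uniform areal density).
Its moment of inertia about the rotation axis (parallel-axis theorem): I_hole = (1/2)mr² + md² = (1/2)(0.23145)(0.185)² + (0.23145)(0.0337)² = 0.0042235 kg m^2.
Treating the hole as negative mass, I = I₀ − I_hole = 0.14257 − 0.0042235 = 0.13834 kg m^2.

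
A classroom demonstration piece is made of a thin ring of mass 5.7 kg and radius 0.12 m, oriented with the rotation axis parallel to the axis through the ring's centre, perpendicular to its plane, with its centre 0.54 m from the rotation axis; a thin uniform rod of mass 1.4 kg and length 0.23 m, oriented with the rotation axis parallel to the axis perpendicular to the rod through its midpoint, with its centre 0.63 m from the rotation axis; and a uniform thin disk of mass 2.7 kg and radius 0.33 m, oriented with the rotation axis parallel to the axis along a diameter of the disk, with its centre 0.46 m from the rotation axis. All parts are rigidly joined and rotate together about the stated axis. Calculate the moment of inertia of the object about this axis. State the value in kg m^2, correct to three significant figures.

Thin ring: I_cm = MR² = (5.7)(0.12)² = 0.08208 kg m^2; centre at d = 0.54 m, so the parallel axis theorem gives I = 0.08208 + (5.7)(0.54)² = 1.7442 kg m^2.
Thin rod: I_cm = (1/12)ML² = (1/12)(1.4)(0.23)² = 0.0061717 kg m^2; centre at d = 0.63 m, so the parallel axis theorem gives I = 0.0061717 + (1.4)(0.63)² = 0.56183 kg m^2.
Thin disk: I_cm = (1/4)MR² = (1/4)(2.7)(0.33)² = 0.073508 kg m^2; centre at d = 0.46 m, so the parallel axis theorem gives I = 0.073508 + (2.7)(0.46)² = 0.64483 kg m^2.
Total I = 1.7442 + 0.56183 + 0.64483 = 2.9509 kg m^2.

2.95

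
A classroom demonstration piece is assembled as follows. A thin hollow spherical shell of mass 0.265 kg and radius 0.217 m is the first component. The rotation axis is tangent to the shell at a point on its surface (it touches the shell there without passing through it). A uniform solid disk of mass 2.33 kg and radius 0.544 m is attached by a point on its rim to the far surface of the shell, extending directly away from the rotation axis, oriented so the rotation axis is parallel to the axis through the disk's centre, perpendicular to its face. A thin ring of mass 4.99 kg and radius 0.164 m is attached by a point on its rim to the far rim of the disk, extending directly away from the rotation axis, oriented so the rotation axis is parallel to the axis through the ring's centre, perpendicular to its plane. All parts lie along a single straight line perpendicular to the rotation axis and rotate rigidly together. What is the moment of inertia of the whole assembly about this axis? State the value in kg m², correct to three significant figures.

16.9

Spherical shell: I_cm = (2/3)MR² = (2/3)(0.265)(0.217)² = 0.0083191 kg m²; centre at d = 0.217 m, so I = I_cm + Md² gives I = 0.0083191 + (0.265)(0.217)² = 0.020798 kg m².
Solid disk: I_cm = (1/2)MR² = (1/2)(2.33)(0.544)² = 0.34477 kg m²; centre at d = 0.217 + 0.217 + 0.544 = 0.978 m, so I = I_cm + Md² gives I = 0.34477 + (2.33)(0.978)² = 2.5734 kg m².
Thin ring: I_cm = MR² = (4.99)(0.164)² = 0.13421 kg m²; centre at d = 0.217 + 0.217 + 0.544 + 0.544 + 0.164 = 1.686 m, so I = I_cm + Md² gives I = 0.13421 + (4.99)(1.686)² = 14.319 kg m².
Total I = 0.020798 + 2.5734 + 14.319 = 16.913 kg m².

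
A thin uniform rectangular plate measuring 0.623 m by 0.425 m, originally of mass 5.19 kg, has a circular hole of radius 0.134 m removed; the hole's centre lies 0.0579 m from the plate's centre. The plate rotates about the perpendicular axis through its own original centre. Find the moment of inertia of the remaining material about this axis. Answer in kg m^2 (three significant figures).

0.232

Unpierced body about its centre: I₀ = (1/12)M(a²+b²) = (1/12)(5.19)[(0.623)² + (0.425)²] = 0.24599 kg m^2.
The removed disk has mass m = M·πr²/(ab) = (5.19)·π(0.134)²/(0.623·0.425) = 1.1057 kg (same uniform areal density).
Its moment of inertia about the rotation axis (parallel-axis theorem): I_hole = (1/2)mr² + md² = (1/2)(1.1057)(0.134)² + (1.1057)(0.0579)² = 0.013634 kg m^2.
Treating the hole as negative mass, I = I₀ − I_hole = 0.24599 − 0.013634 = 0.23235 kg m^2.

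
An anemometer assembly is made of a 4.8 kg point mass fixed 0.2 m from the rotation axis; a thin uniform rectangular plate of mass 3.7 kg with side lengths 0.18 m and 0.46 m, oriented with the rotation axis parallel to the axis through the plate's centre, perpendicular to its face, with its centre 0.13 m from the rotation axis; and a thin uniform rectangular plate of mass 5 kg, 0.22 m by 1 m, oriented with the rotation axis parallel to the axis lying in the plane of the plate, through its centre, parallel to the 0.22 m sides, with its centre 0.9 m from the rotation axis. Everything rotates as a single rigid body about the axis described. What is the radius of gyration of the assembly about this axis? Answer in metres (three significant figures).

Point mass: I_cm = 0; centre at d = 0.2 m, so I = I_cm + Md² gives I = 0 + (4.8)(0.2)² = 0.192 kg m².
Rectangular plate: I_cm = (1/12)M(a²+b²) = (1/12)(3.7)[(0.18)² + (0.46)²] = 0.075233 kg m²; centre at d = 0.13 m, so I = I_cm + Md² gives I = 0.075233 + (3.7)(0.13)² = 0.13776 kg m².
Rectangular plate: I_cm = (1/12)Mb² = (1/12)(5)(1)² = 0.41667 kg m²; centre at d = 0.9 m, so I = I_cm + Md² gives I = 0.41667 + (5)(0.9)² = 4.4667 kg m².
Total I = 4.7964 kg m²; total mass M = 13.5 kg.
k = √(I/M) = √(4.7964/13.5) = 0.59606 m.

0.596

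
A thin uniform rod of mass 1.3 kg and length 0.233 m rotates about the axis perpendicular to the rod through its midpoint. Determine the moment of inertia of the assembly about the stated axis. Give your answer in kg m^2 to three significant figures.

0.00588

I_cm = (1/12)ML² = (1/12)(1.3)(0.233)² = 0.0058813 kg m^2; axis through the centre, so I = 0.0058813 kg m^2.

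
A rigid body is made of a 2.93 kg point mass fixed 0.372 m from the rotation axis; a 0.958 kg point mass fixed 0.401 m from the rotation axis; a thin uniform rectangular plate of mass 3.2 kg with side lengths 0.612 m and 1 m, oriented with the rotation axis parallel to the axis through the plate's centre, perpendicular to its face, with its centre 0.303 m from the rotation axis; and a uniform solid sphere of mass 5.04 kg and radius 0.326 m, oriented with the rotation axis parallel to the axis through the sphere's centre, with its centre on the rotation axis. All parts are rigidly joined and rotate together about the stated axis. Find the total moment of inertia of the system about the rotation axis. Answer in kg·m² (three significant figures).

1.43

Point mass: I_cm = 0; centre at d = 0.372 m, so the parallel axis theorem gives I = 0 + (2.93)(0.372)² = 0.40547 kg·m².
Point mass: I_cm = 0; centre at d = 0.401 m, so the parallel axis theorem gives I = 0 + (0.958)(0.401)² = 0.15405 kg·m².
Rectangular plate: I_cm = (1/12)M(a²+b²) = (1/12)(3.2)[(0.612)² + (1)²] = 0.36655 kg·m²; centre at d = 0.303 m, so the parallel axis theorem gives I = 0.36655 + (3.2)(0.303)² = 0.66033 kg·m².
Solid sphere: I_cm = (2/5)MR² = (2/5)(5.04)(0.326)² = 0.21425 kg·m²; axis through the centre, so I = 0.21425 kg·m².
Total I = 0.40547 + 0.15405 + 0.66033 + 0.21425 = 1.4341 kg·m².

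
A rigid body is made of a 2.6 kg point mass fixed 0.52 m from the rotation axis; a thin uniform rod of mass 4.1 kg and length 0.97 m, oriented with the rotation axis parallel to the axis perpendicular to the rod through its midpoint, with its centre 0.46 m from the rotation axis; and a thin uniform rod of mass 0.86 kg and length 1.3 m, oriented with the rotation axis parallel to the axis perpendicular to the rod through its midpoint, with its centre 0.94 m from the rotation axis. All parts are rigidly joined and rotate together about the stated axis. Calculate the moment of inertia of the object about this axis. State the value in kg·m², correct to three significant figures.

Point mass: I_cm = 0; centre at d = 0.52 m, so the parallel axis theorem gives I = 0 + (2.6)(0.52)² = 0.70304 kg·m².
Thin rod: I_cm = (1/12)ML² = (1/12)(4.1)(0.97)² = 0.32147 kg·m²; centre at d = 0.46 m, so the parallel axis theorem gives I = 0.32147 + (4.1)(0.46)² = 1.189 kg·m².
Thin rod: I_cm = (1/12)ML² = (1/12)(0.86)(1.3)² = 0.12112 kg·m²; centre at d = 0.94 m, so the parallel axis theorem gives I = 0.12112 + (0.86)(0.94)² = 0.88101 kg·m².
Total I = 0.70304 + 1.189 + 0.88101 = 2.7731 kg·m².

2.77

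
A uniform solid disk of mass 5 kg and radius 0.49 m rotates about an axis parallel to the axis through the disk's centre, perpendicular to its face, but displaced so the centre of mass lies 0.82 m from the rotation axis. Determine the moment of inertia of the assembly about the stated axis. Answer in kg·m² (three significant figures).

I_cm = (1/2)MR² = (1/2)(5)(0.49)² = 0.60025 kg·m²; centre at d = 0.82 m, so I = I_cm + Md² gives I = 0.60025 + (5)(0.82)² = 3.9622 kg·m².

3.96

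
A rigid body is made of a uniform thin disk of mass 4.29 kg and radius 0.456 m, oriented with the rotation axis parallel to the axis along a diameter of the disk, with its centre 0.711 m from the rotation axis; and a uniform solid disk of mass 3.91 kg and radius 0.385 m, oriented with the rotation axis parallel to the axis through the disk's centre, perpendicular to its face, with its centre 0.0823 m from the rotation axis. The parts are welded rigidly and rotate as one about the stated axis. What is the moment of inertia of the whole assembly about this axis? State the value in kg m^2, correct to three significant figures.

Thin disk: I_cm = (1/4)MR² = (1/4)(4.29)(0.456)² = 0.22301 kg m^2; centre at d = 0.711 m, so the parallel axis theorem gives I = 0.22301 + (4.29)(0.711)² = 2.3917 kg m^2.
Solid disk: I_cm = (1/2)MR² = (1/2)(3.91)(0.385)² = 0.28978 kg m^2; centre at d = 0.0823 m, so the parallel axis theorem gives I = 0.28978 + (3.91)(0.0823)² = 0.31626 kg m^2.
Total I = 2.3917 + 0.31626 = 2.708 kg m^2.

2.71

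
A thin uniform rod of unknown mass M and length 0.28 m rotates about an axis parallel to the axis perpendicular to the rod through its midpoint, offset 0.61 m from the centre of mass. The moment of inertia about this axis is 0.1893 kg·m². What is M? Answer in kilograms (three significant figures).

0.500

I = I_cm + Md² = (1/12)ML² + Md² = M·[0.0833333·(0.28)² + (0.61)²] = M·0.37863.
So M = 0.1893 / 0.37863 = 0.49996 kg.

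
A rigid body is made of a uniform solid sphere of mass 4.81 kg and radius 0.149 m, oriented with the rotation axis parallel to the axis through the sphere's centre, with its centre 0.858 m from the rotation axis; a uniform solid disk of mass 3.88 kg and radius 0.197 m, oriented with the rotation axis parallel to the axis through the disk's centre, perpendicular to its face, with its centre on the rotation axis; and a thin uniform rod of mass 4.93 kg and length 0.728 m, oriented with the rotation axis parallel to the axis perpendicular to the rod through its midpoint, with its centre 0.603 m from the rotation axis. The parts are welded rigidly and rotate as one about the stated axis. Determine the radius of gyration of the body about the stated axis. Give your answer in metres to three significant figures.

0.645

Solid sphere: I_cm = (2/5)MR² = (2/5)(4.81)(0.149)² = 0.042715 kg m^2; centre at d = 0.858 m, so the parallel axis theorem gives I = 0.042715 + (4.81)(0.858)² = 3.5837 kg m^2.
Solid disk: I_cm = (1/2)MR² = (1/2)(3.88)(0.197)² = 0.075289 kg m^2; axis through the centre, so I = 0.075289 kg m^2.
Thin rod: I_cm = (1/12)ML² = (1/12)(4.93)(0.728)² = 0.21774 kg m^2; centre at d = 0.603 m, so the parallel axis theorem gives I = 0.21774 + (4.93)(0.603)² = 2.0103 kg m^2.
Total I = 5.6693 kg m^2; total mass M = 13.62 kg.
k = √(I/M) = √(5.6693/13.62) = 0.64517 m.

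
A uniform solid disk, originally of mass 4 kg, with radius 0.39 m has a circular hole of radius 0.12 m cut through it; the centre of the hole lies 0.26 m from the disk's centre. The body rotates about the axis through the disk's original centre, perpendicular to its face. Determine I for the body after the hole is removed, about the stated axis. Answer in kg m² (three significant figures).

Unpierced body about its centre: I₀ = (1/2)MR² = (1/2)(4)(0.39)² = 0.3042 kg m².
The removed disk has mass m = M·(r/R)² = (4)(0.12/0.39)² = 0.3787 kg (same uniform areal density).
Its moment of inertia about the rotation axis (parallel-axis theorem): I_hole = (1/2)mr² + md² = (1/2)(0.3787)(0.12)² + (0.3787)(0.26)² = 0.028327 kg m².
Treating the hole as negative mass, I = I₀ − I_hole = 0.3042 − 0.028327 = 0.27587 kg m².

0.276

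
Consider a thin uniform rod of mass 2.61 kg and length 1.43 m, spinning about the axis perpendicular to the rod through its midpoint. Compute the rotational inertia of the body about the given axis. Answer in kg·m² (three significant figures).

0.445

I_cm = (1/12)ML² = (1/12)(2.61)(1.43)² = 0.44477 kg·m²; axis through the centre, so I = 0.44477 kg·m².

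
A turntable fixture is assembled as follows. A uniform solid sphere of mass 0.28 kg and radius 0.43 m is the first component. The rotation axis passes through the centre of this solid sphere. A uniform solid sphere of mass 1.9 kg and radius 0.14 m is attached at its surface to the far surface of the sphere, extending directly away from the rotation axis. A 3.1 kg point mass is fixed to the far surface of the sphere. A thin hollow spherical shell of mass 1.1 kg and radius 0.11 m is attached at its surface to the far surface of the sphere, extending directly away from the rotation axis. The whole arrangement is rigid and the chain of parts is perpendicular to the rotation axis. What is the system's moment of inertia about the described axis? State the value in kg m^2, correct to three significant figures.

2.96

Solid sphere: I_cm = (2/5)MR² = (2/5)(0.28)(0.43)² = 0.020709 kg m^2; axis through the centre, so I = 0.020709 kg m^2.
Solid sphere: I_cm = (2/5)MR² = (2/5)(1.9)(0.14)² = 0.014896 kg m^2; centre at d = 0.43 + 0.14 = 0.57 m, so the parallel axis theorem gives I = 0.014896 + (1.9)(0.57)² = 0.63221 kg m^2.
Point mass: I_cm = 0; centre at d = 0.43 + 0.14 + 0.14 = 0.71 m, so the parallel axis theorem gives I = 0 + (3.1)(0.71)² = 1.5627 kg m^2.
Spherical shell: I_cm = (2/3)MR² = (2/3)(1.1)(0.11)² = 0.0088733 kg m^2; centre at d = 0.43 + 0.14 + 0.14 + 0.11 = 0.82 m, so the parallel axis theorem gives I = 0.0088733 + (1.1)(0.82)² = 0.74851 kg m^2.
Total I = 0.020709 + 0.63221 + 1.5627 + 0.74851 = 2.9641 kg m^2.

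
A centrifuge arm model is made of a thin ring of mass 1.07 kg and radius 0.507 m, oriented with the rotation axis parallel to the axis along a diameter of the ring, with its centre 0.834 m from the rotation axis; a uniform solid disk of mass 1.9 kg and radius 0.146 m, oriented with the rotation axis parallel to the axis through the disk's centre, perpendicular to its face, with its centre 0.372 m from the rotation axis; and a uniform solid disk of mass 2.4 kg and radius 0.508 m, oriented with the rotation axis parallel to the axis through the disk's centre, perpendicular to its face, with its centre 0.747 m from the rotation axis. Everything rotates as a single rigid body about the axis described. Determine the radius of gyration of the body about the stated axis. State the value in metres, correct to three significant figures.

Thin ring: I_cm = (1/2)MR² = (1/2)(1.07)(0.507)² = 0.13752 kg m²; centre at d = 0.834 m, so the parallel axis theorem gives I = 0.13752 + (1.07)(0.834)² = 0.88177 kg m².
Solid disk: I_cm = (1/2)MR² = (1/2)(1.9)(0.146)² = 0.02025 kg m²; centre at d = 0.372 m, so the parallel axis theorem gives I = 0.02025 + (1.9)(0.372)² = 0.28318 kg m².
Solid disk: I_cm = (1/2)MR² = (1/2)(2.4)(0.508)² = 0.30968 kg m²; centre at d = 0.747 m, so the parallel axis theorem gives I = 0.30968 + (2.4)(0.747)² = 1.6489 kg m².
Total I = 2.8138 kg m²; total mass M = 5.37 kg.
k = √(I/M) = √(2.8138/5.37) = 0.72387 m.

0.724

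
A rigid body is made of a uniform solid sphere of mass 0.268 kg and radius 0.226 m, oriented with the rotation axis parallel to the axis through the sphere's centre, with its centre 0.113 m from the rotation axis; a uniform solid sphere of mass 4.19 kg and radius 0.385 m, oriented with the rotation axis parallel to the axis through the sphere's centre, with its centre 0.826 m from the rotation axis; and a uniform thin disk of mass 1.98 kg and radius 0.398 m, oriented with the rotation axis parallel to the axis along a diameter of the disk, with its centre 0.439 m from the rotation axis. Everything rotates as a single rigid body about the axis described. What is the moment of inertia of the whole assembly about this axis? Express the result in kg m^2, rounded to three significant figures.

Solid sphere: I_cm = (2/5)MR² = (2/5)(0.268)(0.226)² = 0.0054753 kg m^2; centre at d = 0.113 m, so I = I_cm + Md² gives I = 0.0054753 + (0.268)(0.113)² = 0.0088974 kg m^2.
Solid sphere: I_cm = (2/5)MR² = (2/5)(4.19)(0.385)² = 0.24843 kg m^2; centre at d = 0.826 m, so I = I_cm + Md² gives I = 0.24843 + (4.19)(0.826)² = 3.1072 kg m^2.
Thin disk: I_cm = (1/4)MR² = (1/4)(1.98)(0.398)² = 0.07841 kg m^2; centre at d = 0.439 m, so I = I_cm + Md² gives I = 0.07841 + (1.98)(0.439)² = 0.46 kg m^2.
Total I = 0.0088974 + 3.1072 + 0.46 = 3.5761 kg m^2.

3.58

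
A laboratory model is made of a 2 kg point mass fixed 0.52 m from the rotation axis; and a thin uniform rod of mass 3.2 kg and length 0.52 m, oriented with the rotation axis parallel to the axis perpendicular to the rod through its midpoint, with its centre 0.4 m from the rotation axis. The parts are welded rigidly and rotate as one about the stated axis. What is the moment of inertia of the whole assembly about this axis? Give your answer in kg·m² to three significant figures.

1.12

Point mass: I_cm = 0; centre at d = 0.52 m, so the parallel axis theorem gives I = 0 + (2)(0.52)² = 0.5408 kg·m².
Thin rod: I_cm = (1/12)ML² = (1/12)(3.2)(0.52)² = 0.072107 kg·m²; centre at d = 0.4 m, so the parallel axis theorem gives I = 0.072107 + (3.2)(0.4)² = 0.58411 kg·m².
Total I = 0.5408 + 0.58411 = 1.1249 kg·m².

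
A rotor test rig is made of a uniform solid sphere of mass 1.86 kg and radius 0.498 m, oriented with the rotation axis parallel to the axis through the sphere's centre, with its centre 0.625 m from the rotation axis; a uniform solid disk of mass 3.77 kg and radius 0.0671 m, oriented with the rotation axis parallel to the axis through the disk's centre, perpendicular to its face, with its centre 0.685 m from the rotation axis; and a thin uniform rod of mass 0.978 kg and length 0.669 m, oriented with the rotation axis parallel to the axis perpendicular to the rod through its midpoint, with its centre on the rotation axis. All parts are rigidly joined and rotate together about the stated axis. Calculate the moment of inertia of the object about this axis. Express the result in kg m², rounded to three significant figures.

Solid sphere: I_cm = (2/5)MR² = (2/5)(1.86)(0.498)² = 0.18451 kg m²; centre at d = 0.625 m, so I = I_cm + Md² gives I = 0.18451 + (1.86)(0.625)² = 0.91108 kg m².
Solid disk: I_cm = (1/2)MR² = (1/2)(3.77)(0.0671)² = 0.008487 kg m²; centre at d = 0.685 m, so I = I_cm + Md² gives I = 0.008487 + (3.77)(0.685)² = 1.7775 kg m².
Thin rod: I_cm = (1/12)ML² = (1/12)(0.978)(0.669)² = 0.036476 kg m²; axis through the centre, so I = 0.036476 kg m².
Total I = 0.91108 + 1.7775 + 0.036476 = 2.725 kg m².

2.73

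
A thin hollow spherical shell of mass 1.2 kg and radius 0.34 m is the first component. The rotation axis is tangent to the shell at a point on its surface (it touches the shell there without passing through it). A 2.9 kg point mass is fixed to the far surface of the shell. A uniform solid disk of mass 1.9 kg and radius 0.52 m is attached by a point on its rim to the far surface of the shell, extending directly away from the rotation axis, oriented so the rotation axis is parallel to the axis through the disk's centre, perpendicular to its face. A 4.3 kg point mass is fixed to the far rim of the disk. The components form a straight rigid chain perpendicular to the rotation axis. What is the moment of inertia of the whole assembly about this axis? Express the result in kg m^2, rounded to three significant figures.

Spherical shell: I_cm = (2/3)MR² = (2/3)(1.2)(0.34)² = 0.09248 kg m^2; centre at d = 0.34 m, so I = I_cm + Md² gives I = 0.09248 + (1.2)(0.34)² = 0.2312 kg m^2.
Point mass: I_cm = 0; centre at d = 0.34 + 0.34 = 0.68 m, so I = I_cm + Md² gives I = 0 + (2.9)(0.68)² = 1.341 kg m^2.
Solid disk: I_cm = (1/2)MR² = (1/2)(1.9)(0.52)² = 0.25688 kg m^2; centre at d = 0.34 + 0.34 + 0.52 = 1.2 m, so I = I_cm + Md² gives I = 0.25688 + (1.9)(1.2)² = 2.9929 kg m^2.
Point mass: I_cm = 0; centre at d = 0.34 + 0.34 + 0.52 + 0.52 = 1.72 m, so I = I_cm + Md² gives I = 0 + (4.3)(1.72)² = 12.721 kg m^2.
Total I = 0.2312 + 1.341 + 2.9929 + 12.721 = 17.286 kg m^2.

17.3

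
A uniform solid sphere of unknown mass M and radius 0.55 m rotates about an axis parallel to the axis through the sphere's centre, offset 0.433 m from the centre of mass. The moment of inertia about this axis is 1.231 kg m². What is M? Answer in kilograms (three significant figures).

3.99

I = I_cm + Md² = (2/5)MR² + Md² = M·[0.4·(0.55)² + (0.433)²] = M·0.30849.
So M = 1.231 / 0.30849 = 3.9904 kg.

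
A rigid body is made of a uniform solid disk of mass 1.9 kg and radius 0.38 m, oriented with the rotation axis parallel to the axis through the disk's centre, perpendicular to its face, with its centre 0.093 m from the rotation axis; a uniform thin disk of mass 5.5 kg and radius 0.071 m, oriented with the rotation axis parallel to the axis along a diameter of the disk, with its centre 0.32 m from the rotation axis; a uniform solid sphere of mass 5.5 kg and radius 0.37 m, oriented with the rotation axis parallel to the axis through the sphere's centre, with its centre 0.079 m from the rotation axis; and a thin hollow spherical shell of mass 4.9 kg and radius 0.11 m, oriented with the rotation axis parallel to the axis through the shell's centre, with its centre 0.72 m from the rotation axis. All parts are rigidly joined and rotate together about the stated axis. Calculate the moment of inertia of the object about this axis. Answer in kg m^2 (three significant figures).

Solid disk: I_cm = (1/2)MR² = (1/2)(1.9)(0.38)² = 0.13718 kg m^2; centre at d = 0.093 m, so I = I_cm + Md² gives I = 0.13718 + (1.9)(0.093)² = 0.15361 kg m^2.
Thin disk: I_cm = (1/4)MR² = (1/4)(5.5)(0.071)² = 0.0069314 kg m^2; centre at d = 0.32 m, so I = I_cm + Md² gives I = 0.0069314 + (5.5)(0.32)² = 0.57013 kg m^2.
Solid sphere: I_cm = (2/5)MR² = (2/5)(5.5)(0.37)² = 0.30118 kg m^2; centre at d = 0.079 m, so I = I_cm + Md² gives I = 0.30118 + (5.5)(0.079)² = 0.33551 kg m^2.
Spherical shell: I_cm = (2/3)MR² = (2/3)(4.9)(0.11)² = 0.039527 kg m^2; centre at d = 0.72 m, so I = I_cm + Md² gives I = 0.039527 + (4.9)(0.72)² = 2.5797 kg m^2.
Total I = 0.15361 + 0.57013 + 0.33551 + 2.5797 = 3.6389 kg m^2.

3.64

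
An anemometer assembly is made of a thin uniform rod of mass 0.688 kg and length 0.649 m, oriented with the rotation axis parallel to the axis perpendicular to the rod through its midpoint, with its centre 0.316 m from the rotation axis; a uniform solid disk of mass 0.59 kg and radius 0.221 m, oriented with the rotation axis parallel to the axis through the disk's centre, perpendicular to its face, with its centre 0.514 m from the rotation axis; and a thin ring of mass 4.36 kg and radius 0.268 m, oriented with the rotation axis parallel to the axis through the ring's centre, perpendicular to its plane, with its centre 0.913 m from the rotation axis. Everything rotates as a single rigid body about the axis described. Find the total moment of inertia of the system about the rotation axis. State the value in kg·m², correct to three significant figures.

4.21

Thin rod: I_cm = (1/12)ML² = (1/12)(0.688)(0.649)² = 0.024149 kg·m²; centre at d = 0.316 m, so I = I_cm + Md² gives I = 0.024149 + (0.688)(0.316)² = 0.09285 kg·m².
Solid disk: I_cm = (1/2)MR² = (1/2)(0.59)(0.221)² = 0.014408 kg·m²; centre at d = 0.514 m, so I = I_cm + Md² gives I = 0.014408 + (0.59)(0.514)² = 0.17028 kg·m².
Thin ring: I_cm = MR² = (4.36)(0.268)² = 0.31315 kg·m²; centre at d = 0.913 m, so I = I_cm + Md² gives I = 0.31315 + (4.36)(0.913)² = 3.9475 kg·m².
Total I = 0.09285 + 0.17028 + 3.9475 = 4.2106 kg·m².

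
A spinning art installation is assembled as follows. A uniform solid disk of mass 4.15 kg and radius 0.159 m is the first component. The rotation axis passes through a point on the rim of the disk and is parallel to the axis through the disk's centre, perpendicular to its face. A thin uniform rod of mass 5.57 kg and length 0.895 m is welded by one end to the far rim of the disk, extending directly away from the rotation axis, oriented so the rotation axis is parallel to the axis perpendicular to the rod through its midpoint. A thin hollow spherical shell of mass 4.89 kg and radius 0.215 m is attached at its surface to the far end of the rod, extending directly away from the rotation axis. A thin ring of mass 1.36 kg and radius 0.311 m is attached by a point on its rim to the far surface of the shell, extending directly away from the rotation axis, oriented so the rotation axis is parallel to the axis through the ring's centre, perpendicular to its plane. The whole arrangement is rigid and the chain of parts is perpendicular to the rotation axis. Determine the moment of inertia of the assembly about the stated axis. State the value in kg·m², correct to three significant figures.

Solid disk: I_cm = (1/2)MR² = (1/2)(4.15)(0.159)² = 0.052458 kg·m²; centre at d = 0.159 m, so I = I_cm + Md² gives I = 0.052458 + (4.15)(0.159)² = 0.15737 kg·m².
Thin rod: I_cm = (1/12)ML² = (1/12)(5.57)(0.895)² = 0.37181 kg·m²; centre at d = 0.159 + 0.159 + 0.4475 = 0.7655 m, so I = I_cm + Md² gives I = 0.37181 + (5.57)(0.7655)² = 3.6358 kg·m².
Spherical shell: I_cm = (2/3)MR² = (2/3)(4.89)(0.215)² = 0.15069 kg·m²; centre at d = 0.159 + 0.159 + 0.4475 + 0.4475 + 0.215 = 1.428 m, so I = I_cm + Md² gives I = 0.15069 + (4.89)(1.428)² = 10.122 kg·m².
Thin ring: I_cm = MR² = (1.36)(0.311)² = 0.13154 kg·m²; centre at d = 0.159 + 0.159 + 0.4475 + 0.4475 + 0.215 + 0.215 + 0.311 = 1.954 m, so I = I_cm + Md² gives I = 0.13154 + (1.36)(1.954)² = 5.3242 kg·m².
Total I = 0.15737 + 3.6358 + 10.122 + 5.3242 = 19.24 kg·m².

19.2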